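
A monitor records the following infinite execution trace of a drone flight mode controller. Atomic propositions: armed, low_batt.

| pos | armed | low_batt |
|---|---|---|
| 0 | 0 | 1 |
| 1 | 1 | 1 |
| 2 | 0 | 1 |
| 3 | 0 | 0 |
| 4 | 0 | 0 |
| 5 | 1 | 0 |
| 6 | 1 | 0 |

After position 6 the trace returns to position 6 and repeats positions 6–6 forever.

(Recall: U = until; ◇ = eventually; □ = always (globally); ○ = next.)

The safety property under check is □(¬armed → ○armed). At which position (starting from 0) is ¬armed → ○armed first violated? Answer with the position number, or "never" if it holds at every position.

2

Check ¬armed → ○armed at each position in order: 0 ✓, 1 ✓.
At position 2 the labels are {low_batt} and the next position 3 has {}, so ¬armed → ○armed is false there. This is the first violation.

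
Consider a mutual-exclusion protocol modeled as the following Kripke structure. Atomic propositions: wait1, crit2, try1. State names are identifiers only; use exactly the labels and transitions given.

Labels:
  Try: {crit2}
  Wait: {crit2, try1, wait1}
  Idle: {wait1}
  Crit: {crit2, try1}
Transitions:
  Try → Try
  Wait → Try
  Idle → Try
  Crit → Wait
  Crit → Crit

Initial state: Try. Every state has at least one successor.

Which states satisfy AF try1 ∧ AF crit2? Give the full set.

{Wait, Crit}

States satisfying try1: {Wait, Crit}.
States satisfying AF try1: {Wait, Crit}.
States satisfying crit2: {Try, Wait, Crit}.
States satisfying AF crit2: {Try, Wait, Idle, Crit}.
States satisfying AF try1 ∧ AF crit2: {Wait, Crit}.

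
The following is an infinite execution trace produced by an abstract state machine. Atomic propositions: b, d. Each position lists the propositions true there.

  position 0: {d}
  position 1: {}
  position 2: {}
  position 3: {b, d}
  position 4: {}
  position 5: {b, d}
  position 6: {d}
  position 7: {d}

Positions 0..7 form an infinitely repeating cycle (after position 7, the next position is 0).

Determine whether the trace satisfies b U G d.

Violated

Walking from position 0: at position 0, G d has not yet held and b fails, so b U G d is false.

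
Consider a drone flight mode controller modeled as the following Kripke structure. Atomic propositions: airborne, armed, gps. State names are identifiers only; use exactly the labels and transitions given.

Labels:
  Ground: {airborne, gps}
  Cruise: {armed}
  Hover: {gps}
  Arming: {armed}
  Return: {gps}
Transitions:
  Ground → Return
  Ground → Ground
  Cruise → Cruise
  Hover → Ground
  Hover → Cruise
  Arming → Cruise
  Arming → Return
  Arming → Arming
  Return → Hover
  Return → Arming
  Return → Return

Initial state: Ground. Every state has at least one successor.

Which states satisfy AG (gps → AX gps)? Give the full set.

{Cruise}

States satisfying gps → AX gps: {Ground, Cruise, Arming}.
States satisfying AG (gps → AX gps): {Cruise}.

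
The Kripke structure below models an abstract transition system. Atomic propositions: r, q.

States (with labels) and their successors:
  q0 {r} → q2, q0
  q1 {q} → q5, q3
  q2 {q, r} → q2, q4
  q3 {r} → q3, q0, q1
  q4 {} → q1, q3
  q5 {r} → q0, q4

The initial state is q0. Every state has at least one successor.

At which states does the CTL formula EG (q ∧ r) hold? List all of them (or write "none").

States satisfying q ∧ r: {q2}.
States satisfying EG (q ∧ r): {q2}.

{q2}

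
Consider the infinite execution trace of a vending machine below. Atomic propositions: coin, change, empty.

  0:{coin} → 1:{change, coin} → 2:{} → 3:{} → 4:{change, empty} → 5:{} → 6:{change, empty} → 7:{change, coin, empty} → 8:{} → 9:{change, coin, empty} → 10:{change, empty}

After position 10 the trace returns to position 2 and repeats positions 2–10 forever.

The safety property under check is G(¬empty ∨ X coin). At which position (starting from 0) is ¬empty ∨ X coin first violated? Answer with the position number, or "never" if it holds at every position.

Check ¬empty ∨ X coin at each position in order: 0 ✓, 1 ✓, 2 ✓, 3 ✓.
At position 4 the labels are {change, empty} and the next position 5 has {}, so ¬empty ∨ X coin is false there. This is the first violation.

4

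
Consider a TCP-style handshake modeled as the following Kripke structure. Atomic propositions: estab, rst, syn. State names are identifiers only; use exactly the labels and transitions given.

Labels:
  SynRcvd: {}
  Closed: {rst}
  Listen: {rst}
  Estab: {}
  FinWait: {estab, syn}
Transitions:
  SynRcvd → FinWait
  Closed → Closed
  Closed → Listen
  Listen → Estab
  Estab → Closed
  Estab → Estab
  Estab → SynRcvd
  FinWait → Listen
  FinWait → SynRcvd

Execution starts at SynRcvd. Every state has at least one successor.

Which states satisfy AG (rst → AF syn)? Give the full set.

States satisfying rst → AF syn: {SynRcvd, Estab, FinWait}.
States satisfying AG (rst → AF syn): ∅.

none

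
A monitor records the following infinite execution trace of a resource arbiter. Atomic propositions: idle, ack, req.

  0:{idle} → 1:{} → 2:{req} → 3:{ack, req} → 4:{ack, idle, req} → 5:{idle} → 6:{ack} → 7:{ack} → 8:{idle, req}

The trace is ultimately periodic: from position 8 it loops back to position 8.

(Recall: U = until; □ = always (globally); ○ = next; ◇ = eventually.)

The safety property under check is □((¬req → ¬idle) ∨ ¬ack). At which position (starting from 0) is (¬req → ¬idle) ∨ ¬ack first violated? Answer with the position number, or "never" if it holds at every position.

(¬req → ¬idle) ∨ ¬ack holds at every position 0..8, and those are all the positions the trace ever visits, so the invariant □((¬req → ¬idle) ∨ ¬ack) is never violated.

never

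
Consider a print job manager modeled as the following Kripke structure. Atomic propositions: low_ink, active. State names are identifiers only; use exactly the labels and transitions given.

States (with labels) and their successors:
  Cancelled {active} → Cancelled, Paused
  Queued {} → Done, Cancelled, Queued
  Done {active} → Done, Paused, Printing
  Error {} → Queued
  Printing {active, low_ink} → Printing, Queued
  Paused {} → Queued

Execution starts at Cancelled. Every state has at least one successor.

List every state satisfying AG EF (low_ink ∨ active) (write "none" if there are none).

States satisfying EF (low_ink ∨ active): {Cancelled, Queued, Done, Error, Printing, Paused}.
States satisfying AG EF (low_ink ∨ active): {Cancelled, Queued, Done, Error, Printing, Paused}.

{Cancelled, Queued, Done, Error, Printing, Paused}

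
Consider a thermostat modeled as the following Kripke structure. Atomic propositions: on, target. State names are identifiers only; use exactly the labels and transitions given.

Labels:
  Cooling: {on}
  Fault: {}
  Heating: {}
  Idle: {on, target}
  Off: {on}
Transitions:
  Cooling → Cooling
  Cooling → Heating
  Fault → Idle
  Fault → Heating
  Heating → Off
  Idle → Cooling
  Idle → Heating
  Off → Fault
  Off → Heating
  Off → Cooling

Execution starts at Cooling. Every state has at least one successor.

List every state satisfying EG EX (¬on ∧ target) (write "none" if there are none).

States satisfying EX (¬on ∧ target): ∅.
States satisfying EG EX (¬on ∧ target): ∅.

none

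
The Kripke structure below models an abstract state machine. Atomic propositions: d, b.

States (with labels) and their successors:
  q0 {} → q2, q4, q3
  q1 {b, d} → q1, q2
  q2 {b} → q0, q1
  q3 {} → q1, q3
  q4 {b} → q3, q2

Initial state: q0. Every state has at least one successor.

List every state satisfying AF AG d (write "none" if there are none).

States satisfying AG d: ∅.
States satisfying AF AG d: ∅.

none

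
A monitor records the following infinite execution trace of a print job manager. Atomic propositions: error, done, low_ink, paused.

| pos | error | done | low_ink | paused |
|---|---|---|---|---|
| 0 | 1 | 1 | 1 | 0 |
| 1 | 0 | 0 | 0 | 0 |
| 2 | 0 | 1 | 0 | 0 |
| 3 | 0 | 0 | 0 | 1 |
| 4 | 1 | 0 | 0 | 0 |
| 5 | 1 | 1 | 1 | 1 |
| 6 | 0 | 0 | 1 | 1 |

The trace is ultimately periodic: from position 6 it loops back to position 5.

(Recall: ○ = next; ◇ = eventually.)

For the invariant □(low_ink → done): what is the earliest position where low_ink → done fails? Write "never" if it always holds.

Check low_ink → done at each position in order: 0 ✓, 1 ✓, 2 ✓, 3 ✓, 4 ✓, 5 ✓.
At position 6 the labels are {low_ink, paused}, so low_ink → done is false there. This is the first violation.

6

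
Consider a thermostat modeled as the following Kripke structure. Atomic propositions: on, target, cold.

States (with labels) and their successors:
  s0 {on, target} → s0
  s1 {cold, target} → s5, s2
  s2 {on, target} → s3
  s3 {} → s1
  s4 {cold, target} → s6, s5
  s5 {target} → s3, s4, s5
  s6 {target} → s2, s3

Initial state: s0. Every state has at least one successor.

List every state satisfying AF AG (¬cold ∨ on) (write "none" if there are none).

States satisfying AG (¬cold ∨ on): {s0}.
States satisfying AF AG (¬cold ∨ on): {s0}.

{s0}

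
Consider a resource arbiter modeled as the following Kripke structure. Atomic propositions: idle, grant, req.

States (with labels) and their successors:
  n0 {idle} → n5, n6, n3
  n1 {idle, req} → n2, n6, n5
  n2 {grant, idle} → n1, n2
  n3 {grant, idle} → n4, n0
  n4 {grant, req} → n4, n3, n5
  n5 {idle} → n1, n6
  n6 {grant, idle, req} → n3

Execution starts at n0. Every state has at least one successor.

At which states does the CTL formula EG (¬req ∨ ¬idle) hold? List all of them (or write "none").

States satisfying ¬req ∨ ¬idle: {n0, n2, n3, n4, n5}.
States satisfying EG (¬req ∨ ¬idle): {n0, n2, n3, n4}.

{n0, n2, n3, n4}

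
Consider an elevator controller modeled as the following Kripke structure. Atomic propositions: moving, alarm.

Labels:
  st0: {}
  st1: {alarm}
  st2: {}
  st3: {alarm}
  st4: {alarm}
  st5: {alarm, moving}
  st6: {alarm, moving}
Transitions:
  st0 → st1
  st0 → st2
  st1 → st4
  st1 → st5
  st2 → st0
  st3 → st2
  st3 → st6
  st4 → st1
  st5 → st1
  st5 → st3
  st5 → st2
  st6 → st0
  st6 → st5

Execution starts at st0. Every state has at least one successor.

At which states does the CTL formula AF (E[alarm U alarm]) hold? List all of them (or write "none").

{st1, st3, st4, st5, st6}

States satisfying E[alarm U alarm]: {st1, st3, st4, st5, st6}.
States satisfying AF (E[alarm U alarm]): {st1, st3, st4, st5, st6}.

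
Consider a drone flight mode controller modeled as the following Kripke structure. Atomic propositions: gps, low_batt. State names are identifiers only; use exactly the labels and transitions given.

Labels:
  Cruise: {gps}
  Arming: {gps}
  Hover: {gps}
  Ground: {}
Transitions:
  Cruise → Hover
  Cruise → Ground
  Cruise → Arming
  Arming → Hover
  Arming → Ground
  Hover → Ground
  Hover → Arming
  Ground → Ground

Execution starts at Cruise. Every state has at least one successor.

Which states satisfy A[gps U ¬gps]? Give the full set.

States satisfying gps: {Cruise, Arming, Hover}.
States satisfying ¬gps: {Ground}.
States satisfying A[gps U ¬gps]: {Ground}.

{Ground}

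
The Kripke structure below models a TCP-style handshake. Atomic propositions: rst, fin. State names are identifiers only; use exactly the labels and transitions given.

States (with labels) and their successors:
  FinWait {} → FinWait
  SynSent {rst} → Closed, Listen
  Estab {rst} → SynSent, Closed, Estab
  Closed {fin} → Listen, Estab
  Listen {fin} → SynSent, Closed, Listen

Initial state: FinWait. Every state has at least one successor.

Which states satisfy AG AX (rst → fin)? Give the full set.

{FinWait}

States satisfying AX (rst → fin): {FinWait, SynSent}.
States satisfying AG AX (rst → fin): {FinWait}.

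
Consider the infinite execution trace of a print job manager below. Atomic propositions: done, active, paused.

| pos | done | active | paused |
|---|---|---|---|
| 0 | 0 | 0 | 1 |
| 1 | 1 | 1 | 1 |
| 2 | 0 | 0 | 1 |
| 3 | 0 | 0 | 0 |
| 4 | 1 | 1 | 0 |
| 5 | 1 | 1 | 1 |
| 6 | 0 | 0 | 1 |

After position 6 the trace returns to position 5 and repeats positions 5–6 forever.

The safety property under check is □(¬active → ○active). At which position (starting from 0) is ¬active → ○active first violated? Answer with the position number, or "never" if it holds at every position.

Check ¬active → ○active at each position in order: 0 ✓, 1 ✓.
At position 2 the labels are {paused} and the next position 3 has {}, so ¬active → ○active is false there. This is the first violation.

2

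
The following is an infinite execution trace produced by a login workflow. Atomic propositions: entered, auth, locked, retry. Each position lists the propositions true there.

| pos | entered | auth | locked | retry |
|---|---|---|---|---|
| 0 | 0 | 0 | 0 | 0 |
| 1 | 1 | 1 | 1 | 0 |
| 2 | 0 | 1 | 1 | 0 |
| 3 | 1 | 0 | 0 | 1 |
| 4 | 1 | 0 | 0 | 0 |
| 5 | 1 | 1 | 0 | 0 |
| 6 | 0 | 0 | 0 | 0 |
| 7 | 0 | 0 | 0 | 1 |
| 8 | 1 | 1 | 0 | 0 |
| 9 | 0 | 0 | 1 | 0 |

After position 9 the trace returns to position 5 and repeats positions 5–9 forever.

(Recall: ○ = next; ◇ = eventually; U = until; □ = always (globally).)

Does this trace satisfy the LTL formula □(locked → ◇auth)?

Holds

locked → ◇auth holds at every position 0..9, and those are all positions ever visited, so □(locked → ◇auth) holds.
Positions where locked holds: 1, 2, 9.
Check ◇auth at each: 1→ok, 2→ok, 9→ok.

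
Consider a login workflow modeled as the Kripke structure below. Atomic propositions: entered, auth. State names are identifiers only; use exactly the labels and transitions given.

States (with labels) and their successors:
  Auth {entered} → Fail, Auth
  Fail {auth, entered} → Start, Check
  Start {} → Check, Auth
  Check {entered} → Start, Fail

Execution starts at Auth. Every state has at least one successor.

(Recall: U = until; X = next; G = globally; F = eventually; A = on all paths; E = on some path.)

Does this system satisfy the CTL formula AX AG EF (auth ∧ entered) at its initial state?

States satisfying AG EF (auth ∧ entered): {Auth, Fail, Start, Check}.
States satisfying AX AG EF (auth ∧ entered): {Auth, Fail, Start, Check}.
Auth ∈ Sat(AX AG EF (auth ∧ entered)).

Satisfied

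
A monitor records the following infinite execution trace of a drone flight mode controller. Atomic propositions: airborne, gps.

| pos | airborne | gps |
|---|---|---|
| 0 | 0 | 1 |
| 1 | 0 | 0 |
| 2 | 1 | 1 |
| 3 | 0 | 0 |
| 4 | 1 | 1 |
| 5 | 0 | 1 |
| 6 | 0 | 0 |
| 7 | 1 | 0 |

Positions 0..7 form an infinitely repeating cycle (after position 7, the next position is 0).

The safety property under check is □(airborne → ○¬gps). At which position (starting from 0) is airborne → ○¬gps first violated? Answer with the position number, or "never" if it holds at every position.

Check airborne → ○¬gps at each position in order: 0 ✓, 1 ✓, 2 ✓, 3 ✓.
At position 4 the labels are {airborne, gps} and the next position 5 has {gps}, so airborne → ○¬gps is false there. This is the first violation.

4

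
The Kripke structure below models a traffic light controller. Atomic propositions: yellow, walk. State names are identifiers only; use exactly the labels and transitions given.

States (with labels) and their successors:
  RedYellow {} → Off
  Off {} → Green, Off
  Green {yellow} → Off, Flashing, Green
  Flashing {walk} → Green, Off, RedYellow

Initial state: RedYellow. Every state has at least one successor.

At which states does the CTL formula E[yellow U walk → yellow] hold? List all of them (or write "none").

States satisfying yellow: {Green}.
States satisfying walk → yellow: {RedYellow, Off, Green}.
States satisfying E[yellow U walk → yellow]: {RedYellow, Off, Green}.

{RedYellow, Off, Green}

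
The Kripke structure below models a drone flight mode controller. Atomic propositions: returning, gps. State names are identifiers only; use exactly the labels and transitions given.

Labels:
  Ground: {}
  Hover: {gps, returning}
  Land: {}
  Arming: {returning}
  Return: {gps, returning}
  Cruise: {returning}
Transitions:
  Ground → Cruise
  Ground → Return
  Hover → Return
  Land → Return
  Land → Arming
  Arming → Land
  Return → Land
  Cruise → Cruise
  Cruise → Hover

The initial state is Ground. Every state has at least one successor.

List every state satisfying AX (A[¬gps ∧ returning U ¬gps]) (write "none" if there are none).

States satisfying A[¬gps ∧ returning U ¬gps]: {Ground, Land, Arming, Cruise}.
States satisfying AX (A[¬gps ∧ returning U ¬gps]): {Arming, Return}.

{Arming, Return}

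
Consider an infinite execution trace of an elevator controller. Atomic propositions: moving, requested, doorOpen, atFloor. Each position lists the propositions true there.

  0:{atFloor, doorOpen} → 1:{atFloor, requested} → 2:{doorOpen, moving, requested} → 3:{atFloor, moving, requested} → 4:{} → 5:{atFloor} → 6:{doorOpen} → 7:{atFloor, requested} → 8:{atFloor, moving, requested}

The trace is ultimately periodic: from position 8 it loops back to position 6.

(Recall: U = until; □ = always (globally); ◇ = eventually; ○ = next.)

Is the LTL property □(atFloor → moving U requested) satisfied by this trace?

atFloor → moving U requested must hold at every position from 0 onward. It fails at position 0, so □(atFloor → moving U requested) is false.
Positions where atFloor holds: 0, 1, 3, 5, 7, 8.
Check moving U requested at each: 0→fails, 1→ok, 3→ok, 5→fails, 7→ok, 8→ok.

No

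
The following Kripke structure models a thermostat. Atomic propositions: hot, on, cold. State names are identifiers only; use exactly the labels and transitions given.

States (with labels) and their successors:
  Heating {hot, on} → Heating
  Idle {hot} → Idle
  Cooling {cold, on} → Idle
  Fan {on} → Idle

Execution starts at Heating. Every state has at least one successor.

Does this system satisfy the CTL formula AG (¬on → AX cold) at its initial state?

Yes

States satisfying ¬on → AX cold: {Heating, Cooling, Fan}.
States satisfying AG (¬on → AX cold): {Heating}.
Every state reachable from Heating satisfies ¬on → AX cold.
Heating ∈ Sat(AG (¬on → AX cold)).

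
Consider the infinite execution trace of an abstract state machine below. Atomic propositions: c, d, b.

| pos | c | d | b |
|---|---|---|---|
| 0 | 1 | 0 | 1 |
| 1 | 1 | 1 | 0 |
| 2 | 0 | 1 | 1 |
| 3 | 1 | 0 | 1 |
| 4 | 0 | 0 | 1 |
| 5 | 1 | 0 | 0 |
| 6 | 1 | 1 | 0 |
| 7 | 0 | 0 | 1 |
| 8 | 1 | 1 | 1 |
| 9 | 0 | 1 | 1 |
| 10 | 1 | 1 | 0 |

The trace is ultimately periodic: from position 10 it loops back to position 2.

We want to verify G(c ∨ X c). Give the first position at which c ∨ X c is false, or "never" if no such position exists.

c ∨ X c holds at every position 0..10, and those are all the positions the trace ever visits, so the invariant G(c ∨ X c) is never violated.

never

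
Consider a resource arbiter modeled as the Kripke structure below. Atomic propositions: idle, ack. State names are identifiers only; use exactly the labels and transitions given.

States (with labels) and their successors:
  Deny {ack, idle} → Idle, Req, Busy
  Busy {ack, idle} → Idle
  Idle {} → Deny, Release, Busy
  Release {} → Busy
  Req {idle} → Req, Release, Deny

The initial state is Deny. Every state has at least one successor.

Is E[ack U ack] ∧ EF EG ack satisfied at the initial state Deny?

States satisfying ack: {Deny, Busy}.
States satisfying E[ack U ack]: {Deny, Busy}.
States satisfying EG ack: ∅.
States satisfying EF EG ack: ∅.
States satisfying E[ack U ack] ∧ EF EG ack: ∅.
Deny ∉ Sat(E[ack U ack] ∧ EF EG ack).

Does not hold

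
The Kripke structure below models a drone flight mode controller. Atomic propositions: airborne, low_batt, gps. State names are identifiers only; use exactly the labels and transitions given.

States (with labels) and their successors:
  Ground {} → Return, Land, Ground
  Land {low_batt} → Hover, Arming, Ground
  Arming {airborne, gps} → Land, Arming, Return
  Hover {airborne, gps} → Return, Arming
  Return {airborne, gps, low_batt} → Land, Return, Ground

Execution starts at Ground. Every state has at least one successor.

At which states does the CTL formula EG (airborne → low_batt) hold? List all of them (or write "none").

States satisfying airborne → low_batt: {Ground, Land, Return}.
States satisfying EG (airborne → low_batt): {Ground, Land, Return}.

{Ground, Land, Return}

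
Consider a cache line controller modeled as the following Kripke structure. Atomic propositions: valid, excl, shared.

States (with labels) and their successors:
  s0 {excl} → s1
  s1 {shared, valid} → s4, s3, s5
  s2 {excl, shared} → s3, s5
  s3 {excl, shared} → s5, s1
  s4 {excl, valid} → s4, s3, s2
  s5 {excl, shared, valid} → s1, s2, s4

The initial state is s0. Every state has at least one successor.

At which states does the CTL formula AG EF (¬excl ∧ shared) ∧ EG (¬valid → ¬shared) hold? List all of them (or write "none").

States satisfying EF (¬excl ∧ shared): {s0, s1, s2, s3, s4, s5}.
States satisfying AG EF (¬excl ∧ shared): {s0, s1, s2, s3, s4, s5}.
States satisfying ¬valid → ¬shared: {s0, s1, s4, s5}.
States satisfying EG (¬valid → ¬shared): {s0, s1, s4, s5}.
States satisfying AG EF (¬excl ∧ shared) ∧ EG (¬valid → ¬shared): {s0, s1, s4, s5}.

{s0, s1, s4, s5}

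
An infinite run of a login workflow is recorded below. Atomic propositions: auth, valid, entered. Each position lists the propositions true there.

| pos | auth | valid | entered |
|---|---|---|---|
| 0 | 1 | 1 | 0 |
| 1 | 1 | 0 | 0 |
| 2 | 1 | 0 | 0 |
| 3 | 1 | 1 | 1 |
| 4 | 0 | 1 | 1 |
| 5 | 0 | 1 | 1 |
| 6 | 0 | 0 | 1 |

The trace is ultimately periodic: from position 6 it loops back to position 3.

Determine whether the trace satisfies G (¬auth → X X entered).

¬auth → X X entered holds at every position 0..6, and those are all positions ever visited, so G (¬auth → X X entered) holds.
Positions where ¬auth holds: 4, 5, 6.
Check X X entered at each: 4→ok, 5→ok, 6→ok.

Satisfied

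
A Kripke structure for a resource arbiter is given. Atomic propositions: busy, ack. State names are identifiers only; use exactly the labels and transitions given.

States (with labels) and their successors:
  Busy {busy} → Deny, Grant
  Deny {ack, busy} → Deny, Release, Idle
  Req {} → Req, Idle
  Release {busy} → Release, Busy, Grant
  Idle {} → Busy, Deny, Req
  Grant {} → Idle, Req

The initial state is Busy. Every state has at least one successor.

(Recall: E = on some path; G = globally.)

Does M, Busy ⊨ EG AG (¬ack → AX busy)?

Violated

States satisfying AG (¬ack → AX busy): ∅.
States satisfying EG AG (¬ack → AX busy): ∅.
No suitable path/successor from Busy witnesses the formula.
Busy ∉ Sat(EG AG (¬ack → AX busy)).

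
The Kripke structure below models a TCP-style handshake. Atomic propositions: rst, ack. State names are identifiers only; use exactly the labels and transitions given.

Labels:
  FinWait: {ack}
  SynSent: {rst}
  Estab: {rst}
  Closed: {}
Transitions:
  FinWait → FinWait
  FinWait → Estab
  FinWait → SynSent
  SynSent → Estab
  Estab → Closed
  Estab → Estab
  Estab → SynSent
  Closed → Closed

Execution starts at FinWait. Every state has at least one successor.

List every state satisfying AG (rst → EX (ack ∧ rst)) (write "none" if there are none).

{Closed}

States satisfying rst → EX (ack ∧ rst): {FinWait, Closed}.
States satisfying AG (rst → EX (ack ∧ rst)): {Closed}.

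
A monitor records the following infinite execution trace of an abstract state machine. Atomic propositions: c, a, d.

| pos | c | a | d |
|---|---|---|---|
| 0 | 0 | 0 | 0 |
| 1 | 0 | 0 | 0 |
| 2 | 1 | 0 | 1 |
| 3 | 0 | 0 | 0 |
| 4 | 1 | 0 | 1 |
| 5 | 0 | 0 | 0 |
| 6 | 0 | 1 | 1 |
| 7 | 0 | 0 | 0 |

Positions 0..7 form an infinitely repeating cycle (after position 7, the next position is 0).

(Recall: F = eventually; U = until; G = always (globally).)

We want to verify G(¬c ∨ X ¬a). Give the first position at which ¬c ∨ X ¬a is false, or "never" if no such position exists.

never

¬c ∨ X ¬a holds at every position 0..7, and those are all the positions the trace ever visits, so the invariant G(¬c ∨ X ¬a) is never violated.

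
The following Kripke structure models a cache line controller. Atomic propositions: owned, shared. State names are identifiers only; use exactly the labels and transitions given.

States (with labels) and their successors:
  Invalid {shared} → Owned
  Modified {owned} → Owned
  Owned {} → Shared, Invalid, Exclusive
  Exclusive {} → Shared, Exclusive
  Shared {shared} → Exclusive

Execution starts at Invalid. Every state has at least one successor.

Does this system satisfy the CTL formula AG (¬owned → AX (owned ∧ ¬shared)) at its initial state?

States satisfying ¬owned → AX (owned ∧ ¬shared): {Modified}.
States satisfying AG (¬owned → AX (owned ∧ ¬shared)): ∅.
Exclusive is reachable from Invalid and violates ¬owned → AX (owned ∧ ¬shared), so AG fails at Invalid.
Invalid ∉ Sat(AG (¬owned → AX (owned ∧ ¬shared))).

Does not hold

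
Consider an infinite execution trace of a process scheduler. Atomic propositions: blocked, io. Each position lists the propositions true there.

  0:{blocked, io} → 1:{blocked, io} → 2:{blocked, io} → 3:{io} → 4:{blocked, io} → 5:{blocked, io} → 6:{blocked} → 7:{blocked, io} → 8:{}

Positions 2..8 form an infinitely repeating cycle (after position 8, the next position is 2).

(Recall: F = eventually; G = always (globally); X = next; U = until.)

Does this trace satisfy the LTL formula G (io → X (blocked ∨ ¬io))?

io → X (blocked ∨ ¬io) must hold at every position from 0 onward. It fails at position 2, so G (io → X (blocked ∨ ¬io)) is false.
Positions where io holds: 0, 1, 2, 3, 4, 5, 7.
Check X (blocked ∨ ¬io) at each: 0→ok, 1→ok, 2→fails, 3→ok, 4→ok, 5→ok, 7→ok.

Violated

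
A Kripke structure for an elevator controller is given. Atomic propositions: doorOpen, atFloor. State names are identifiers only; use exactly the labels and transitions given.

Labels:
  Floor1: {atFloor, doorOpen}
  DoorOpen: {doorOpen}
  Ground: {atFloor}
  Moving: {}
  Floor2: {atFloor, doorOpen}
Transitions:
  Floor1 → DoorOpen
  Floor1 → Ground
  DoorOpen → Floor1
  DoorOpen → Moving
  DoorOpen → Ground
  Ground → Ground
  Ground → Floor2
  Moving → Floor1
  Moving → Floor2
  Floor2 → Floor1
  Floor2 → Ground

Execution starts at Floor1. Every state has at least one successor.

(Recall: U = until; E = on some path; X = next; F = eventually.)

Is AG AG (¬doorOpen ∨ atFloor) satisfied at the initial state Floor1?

States satisfying AG (¬doorOpen ∨ atFloor): ∅.
States satisfying AG AG (¬doorOpen ∨ atFloor): ∅.
DoorOpen is reachable from Floor1 and violates AG (¬doorOpen ∨ atFloor), so AG fails at Floor1.
Floor1 ∉ Sat(AG AG (¬doorOpen ∨ atFloor)).

No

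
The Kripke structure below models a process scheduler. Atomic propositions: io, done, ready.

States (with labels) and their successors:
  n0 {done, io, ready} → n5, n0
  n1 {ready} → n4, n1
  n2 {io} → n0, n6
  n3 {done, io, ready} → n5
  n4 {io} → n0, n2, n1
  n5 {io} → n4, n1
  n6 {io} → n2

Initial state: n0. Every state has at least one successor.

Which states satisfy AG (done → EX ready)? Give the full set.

States satisfying done → EX ready: {n0, n1, n2, n4, n5, n6}.
States satisfying AG (done → EX ready): {n0, n1, n2, n4, n5, n6}.

{n0, n1, n2, n4, n5, n6}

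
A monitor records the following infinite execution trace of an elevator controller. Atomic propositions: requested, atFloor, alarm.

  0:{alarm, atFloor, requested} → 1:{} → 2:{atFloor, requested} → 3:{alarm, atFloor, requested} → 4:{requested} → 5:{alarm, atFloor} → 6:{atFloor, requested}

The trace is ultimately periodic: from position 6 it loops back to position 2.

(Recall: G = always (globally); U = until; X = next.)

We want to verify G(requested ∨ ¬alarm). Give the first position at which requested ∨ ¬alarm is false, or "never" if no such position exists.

5

Check requested ∨ ¬alarm at each position in order: 0 ✓, 1 ✓, 2 ✓, 3 ✓, 4 ✓.
At position 5 the labels are {alarm, atFloor}, so requested ∨ ¬alarm is false there. This is the first violation.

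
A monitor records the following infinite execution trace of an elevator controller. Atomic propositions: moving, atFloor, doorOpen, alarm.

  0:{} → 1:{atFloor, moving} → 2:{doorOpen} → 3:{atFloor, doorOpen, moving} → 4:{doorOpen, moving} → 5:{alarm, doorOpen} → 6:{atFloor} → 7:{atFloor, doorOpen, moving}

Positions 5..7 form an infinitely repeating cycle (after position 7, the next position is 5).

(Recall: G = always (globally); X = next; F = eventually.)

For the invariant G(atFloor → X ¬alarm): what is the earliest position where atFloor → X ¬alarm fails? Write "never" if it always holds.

Check atFloor → X ¬alarm at each position in order: 0 ✓, 1 ✓, 2 ✓, 3 ✓, 4 ✓, 5 ✓, 6 ✓.
At position 7 the labels are {atFloor, doorOpen, moving} and the next position 5 has {alarm, doorOpen}, so atFloor → X ¬alarm is false there. This is the first violation.

7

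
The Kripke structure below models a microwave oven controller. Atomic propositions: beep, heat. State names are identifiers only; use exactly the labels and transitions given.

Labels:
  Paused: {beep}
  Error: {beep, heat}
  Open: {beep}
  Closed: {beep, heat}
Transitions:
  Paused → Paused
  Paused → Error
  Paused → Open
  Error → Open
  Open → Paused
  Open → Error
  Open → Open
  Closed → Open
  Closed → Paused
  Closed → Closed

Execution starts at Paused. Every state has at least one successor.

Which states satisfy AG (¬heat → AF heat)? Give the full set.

States satisfying ¬heat → AF heat: {Error, Closed}.
States satisfying AG (¬heat → AF heat): ∅.

none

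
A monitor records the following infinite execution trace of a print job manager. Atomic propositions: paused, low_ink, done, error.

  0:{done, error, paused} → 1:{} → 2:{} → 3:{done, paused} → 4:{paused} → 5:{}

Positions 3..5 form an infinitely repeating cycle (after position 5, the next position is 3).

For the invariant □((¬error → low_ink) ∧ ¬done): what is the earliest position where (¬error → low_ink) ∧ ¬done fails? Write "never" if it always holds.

At position 0 the labels are {done, error, paused}, so (¬error → low_ink) ∧ ¬done is false there. This is the first violation.

0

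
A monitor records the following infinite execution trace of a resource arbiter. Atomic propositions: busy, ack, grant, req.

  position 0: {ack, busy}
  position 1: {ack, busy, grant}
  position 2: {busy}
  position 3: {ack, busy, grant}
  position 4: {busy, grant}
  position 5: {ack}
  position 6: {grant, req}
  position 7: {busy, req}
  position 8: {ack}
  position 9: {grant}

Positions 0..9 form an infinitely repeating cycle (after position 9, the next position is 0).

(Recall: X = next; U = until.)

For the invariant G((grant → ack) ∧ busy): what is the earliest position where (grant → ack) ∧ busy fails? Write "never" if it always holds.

4

Check (grant → ack) ∧ busy at each position in order: 0 ✓, 1 ✓, 2 ✓, 3 ✓.
At position 4 the labels are {busy, grant}, so (grant → ack) ∧ busy is false there. This is the first violation.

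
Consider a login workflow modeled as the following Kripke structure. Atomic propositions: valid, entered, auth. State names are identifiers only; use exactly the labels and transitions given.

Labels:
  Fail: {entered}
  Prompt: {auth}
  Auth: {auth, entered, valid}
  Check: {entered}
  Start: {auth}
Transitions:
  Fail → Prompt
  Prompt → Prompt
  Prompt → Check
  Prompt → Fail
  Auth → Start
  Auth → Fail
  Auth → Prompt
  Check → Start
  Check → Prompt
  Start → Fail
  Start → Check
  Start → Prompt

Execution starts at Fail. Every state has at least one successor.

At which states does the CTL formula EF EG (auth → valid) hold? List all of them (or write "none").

States satisfying EG (auth → valid): ∅.
States satisfying EF EG (auth → valid): ∅.

none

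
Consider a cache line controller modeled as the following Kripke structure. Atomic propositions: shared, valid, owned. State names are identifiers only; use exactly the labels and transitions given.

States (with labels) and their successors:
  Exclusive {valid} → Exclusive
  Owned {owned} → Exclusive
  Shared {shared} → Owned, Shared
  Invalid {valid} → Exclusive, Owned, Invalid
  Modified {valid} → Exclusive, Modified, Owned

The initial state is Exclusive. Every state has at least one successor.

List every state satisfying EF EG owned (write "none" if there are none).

States satisfying EG owned: ∅.
States satisfying EF EG owned: ∅.

none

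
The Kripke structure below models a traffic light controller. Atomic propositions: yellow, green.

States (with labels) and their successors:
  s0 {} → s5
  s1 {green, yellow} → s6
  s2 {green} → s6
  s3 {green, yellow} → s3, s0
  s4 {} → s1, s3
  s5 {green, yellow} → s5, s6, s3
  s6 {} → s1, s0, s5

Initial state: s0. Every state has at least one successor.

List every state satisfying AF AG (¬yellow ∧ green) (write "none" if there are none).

States satisfying AG (¬yellow ∧ green): ∅.
States satisfying AF AG (¬yellow ∧ green): ∅.

none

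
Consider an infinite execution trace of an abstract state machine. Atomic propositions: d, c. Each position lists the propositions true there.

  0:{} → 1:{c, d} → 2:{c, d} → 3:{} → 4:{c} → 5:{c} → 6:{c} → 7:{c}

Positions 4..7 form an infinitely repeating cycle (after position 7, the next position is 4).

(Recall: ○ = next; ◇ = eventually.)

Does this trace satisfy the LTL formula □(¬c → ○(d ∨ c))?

Holds

¬c → ○(d ∨ c) holds at every position 0..7, and those are all positions ever visited, so □(¬c → ○(d ∨ c)) holds.
Positions where ¬c holds: 0, 3.
Check ○(d ∨ c) at each: 0→ok, 3→ok.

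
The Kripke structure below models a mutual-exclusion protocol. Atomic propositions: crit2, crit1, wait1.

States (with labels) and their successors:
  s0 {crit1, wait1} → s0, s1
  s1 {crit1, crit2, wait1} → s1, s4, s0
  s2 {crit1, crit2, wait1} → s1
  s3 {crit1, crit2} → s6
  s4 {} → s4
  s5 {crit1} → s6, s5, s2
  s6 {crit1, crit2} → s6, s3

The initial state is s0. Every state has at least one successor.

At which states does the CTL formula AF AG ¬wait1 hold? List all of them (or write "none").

States satisfying AG ¬wait1: {s3, s4, s6}.
States satisfying AF AG ¬wait1: {s3, s4, s6}.

{s3, s4, s6}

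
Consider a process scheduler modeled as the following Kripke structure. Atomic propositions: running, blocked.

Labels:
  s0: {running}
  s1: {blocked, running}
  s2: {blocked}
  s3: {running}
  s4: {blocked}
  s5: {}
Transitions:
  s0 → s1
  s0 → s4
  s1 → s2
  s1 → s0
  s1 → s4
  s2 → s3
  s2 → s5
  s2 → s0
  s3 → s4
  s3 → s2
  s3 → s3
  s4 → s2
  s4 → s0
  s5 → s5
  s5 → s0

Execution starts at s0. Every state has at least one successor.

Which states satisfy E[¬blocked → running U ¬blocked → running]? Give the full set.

{s0, s1, s2, s3, s4}

States satisfying ¬blocked → running: {s0, s1, s2, s3, s4}.
States satisfying E[¬blocked → running U ¬blocked → running]: {s0, s1, s2, s3, s4}.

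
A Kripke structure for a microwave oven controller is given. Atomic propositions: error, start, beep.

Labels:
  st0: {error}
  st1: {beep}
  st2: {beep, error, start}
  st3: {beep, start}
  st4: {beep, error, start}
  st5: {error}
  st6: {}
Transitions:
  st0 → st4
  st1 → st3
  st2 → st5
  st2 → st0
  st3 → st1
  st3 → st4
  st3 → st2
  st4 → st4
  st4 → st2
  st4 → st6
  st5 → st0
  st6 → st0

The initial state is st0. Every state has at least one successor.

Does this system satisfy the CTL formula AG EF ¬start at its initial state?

States satisfying EF ¬start: {st0, st1, st2, st3, st4, st5, st6}.
States satisfying AG EF ¬start: {st0, st1, st2, st3, st4, st5, st6}.
Every state reachable from st0 satisfies EF ¬start.
st0 ∈ Sat(AG EF ¬start).

Yes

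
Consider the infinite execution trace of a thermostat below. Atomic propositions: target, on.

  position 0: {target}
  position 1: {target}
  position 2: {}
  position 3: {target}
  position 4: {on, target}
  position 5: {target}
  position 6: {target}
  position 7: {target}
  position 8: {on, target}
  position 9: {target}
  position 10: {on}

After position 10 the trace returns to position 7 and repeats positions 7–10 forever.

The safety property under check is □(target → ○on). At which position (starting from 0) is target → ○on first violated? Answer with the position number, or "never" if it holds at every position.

At position 0 the labels are {target} and the next position 1 has {target}, so target → ○on is false there. This is the first violation.

0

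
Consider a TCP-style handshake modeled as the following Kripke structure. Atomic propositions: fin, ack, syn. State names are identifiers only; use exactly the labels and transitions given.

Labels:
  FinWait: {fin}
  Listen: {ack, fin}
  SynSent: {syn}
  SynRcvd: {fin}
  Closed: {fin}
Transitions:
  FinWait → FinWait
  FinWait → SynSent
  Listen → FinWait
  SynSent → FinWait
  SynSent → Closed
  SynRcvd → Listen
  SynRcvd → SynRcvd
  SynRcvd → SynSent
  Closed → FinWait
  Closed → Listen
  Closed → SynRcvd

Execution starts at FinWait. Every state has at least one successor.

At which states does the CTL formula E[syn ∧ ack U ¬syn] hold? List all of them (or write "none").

{FinWait, Listen, SynRcvd, Closed}

States satisfying syn ∧ ack: ∅.
States satisfying ¬syn: {FinWait, Listen, SynRcvd, Closed}.
States satisfying E[syn ∧ ack U ¬syn]: {FinWait, Listen, SynRcvd, Closed}.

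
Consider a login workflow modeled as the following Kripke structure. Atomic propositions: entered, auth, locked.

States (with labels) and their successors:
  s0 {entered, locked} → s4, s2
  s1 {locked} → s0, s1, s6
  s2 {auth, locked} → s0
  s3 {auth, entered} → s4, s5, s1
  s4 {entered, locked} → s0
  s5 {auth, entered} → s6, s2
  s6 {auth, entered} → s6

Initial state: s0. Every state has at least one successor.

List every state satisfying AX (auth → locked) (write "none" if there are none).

States satisfying auth → locked: {s0, s1, s2, s4}.
States satisfying AX (auth → locked): {s0, s2, s4}.

{s0, s2, s4}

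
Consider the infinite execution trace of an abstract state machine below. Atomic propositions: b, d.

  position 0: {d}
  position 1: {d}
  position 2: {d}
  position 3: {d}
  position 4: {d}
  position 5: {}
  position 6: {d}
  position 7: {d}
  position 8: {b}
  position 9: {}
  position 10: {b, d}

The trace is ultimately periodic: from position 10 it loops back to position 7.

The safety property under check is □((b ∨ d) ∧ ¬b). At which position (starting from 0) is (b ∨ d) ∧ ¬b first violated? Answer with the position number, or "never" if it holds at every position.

Check (b ∨ d) ∧ ¬b at each position in order: 0 ✓, 1 ✓, 2 ✓, 3 ✓, 4 ✓.
At position 5 the labels are {}, so (b ∨ d) ∧ ¬b is false there. This is the first violation.

5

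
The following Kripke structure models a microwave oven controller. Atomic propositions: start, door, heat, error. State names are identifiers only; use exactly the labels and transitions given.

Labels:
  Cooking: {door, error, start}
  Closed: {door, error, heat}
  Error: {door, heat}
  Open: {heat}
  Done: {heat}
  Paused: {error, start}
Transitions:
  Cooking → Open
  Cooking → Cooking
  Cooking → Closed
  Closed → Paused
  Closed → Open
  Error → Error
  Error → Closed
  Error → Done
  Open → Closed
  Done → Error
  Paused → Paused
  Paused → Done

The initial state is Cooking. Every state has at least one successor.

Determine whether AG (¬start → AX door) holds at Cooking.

States satisfying ¬start → AX door: {Cooking, Open, Done, Paused}.
States satisfying AG (¬start → AX door): ∅.
Closed is reachable from Cooking and violates ¬start → AX door, so AG fails at Cooking.
Cooking ∉ Sat(AG (¬start → AX door)).

No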